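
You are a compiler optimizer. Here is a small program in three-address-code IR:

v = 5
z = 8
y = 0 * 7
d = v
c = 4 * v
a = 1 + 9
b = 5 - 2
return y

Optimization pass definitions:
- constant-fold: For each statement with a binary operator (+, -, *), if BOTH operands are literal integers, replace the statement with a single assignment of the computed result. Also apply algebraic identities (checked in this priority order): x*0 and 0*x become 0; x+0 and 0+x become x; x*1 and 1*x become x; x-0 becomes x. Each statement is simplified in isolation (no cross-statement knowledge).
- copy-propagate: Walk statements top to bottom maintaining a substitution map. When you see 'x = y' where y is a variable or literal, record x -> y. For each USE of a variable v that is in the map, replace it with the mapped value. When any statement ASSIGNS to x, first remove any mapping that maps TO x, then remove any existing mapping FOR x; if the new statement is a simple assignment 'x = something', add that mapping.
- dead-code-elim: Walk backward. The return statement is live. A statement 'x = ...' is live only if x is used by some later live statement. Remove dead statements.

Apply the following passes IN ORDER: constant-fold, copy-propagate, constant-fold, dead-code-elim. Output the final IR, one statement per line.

Answer: return 0

Derivation:
Initial IR:
  v = 5
  z = 8
  y = 0 * 7
  d = v
  c = 4 * v
  a = 1 + 9
  b = 5 - 2
  return y
After constant-fold (8 stmts):
  v = 5
  z = 8
  y = 0
  d = v
  c = 4 * v
  a = 10
  b = 3
  return y
After copy-propagate (8 stmts):
  v = 5
  z = 8
  y = 0
  d = 5
  c = 4 * 5
  a = 10
  b = 3
  return 0
After constant-fold (8 stmts):
  v = 5
  z = 8
  y = 0
  d = 5
  c = 20
  a = 10
  b = 3
  return 0
After dead-code-elim (1 stmts):
  return 0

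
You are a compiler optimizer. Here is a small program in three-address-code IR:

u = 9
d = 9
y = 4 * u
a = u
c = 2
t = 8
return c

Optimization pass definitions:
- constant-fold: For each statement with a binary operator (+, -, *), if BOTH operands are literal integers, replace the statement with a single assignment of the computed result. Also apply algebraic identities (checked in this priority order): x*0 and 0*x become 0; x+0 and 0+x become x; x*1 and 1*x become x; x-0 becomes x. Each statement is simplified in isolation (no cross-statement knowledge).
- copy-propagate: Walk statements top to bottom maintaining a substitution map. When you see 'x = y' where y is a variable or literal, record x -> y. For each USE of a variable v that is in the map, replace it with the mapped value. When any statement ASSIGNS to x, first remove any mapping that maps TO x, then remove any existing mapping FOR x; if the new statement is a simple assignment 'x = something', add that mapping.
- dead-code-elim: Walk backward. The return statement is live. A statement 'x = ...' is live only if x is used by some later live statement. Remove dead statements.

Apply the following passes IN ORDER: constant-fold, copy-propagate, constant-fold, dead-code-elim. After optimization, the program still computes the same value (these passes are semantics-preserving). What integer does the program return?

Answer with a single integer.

Initial IR:
  u = 9
  d = 9
  y = 4 * u
  a = u
  c = 2
  t = 8
  return c
After constant-fold (7 stmts):
  u = 9
  d = 9
  y = 4 * u
  a = u
  c = 2
  t = 8
  return c
After copy-propagate (7 stmts):
  u = 9
  d = 9
  y = 4 * 9
  a = 9
  c = 2
  t = 8
  return 2
After constant-fold (7 stmts):
  u = 9
  d = 9
  y = 36
  a = 9
  c = 2
  t = 8
  return 2
After dead-code-elim (1 stmts):
  return 2
Evaluate:
  u = 9  =>  u = 9
  d = 9  =>  d = 9
  y = 4 * u  =>  y = 36
  a = u  =>  a = 9
  c = 2  =>  c = 2
  t = 8  =>  t = 8
  return c = 2

Answer: 2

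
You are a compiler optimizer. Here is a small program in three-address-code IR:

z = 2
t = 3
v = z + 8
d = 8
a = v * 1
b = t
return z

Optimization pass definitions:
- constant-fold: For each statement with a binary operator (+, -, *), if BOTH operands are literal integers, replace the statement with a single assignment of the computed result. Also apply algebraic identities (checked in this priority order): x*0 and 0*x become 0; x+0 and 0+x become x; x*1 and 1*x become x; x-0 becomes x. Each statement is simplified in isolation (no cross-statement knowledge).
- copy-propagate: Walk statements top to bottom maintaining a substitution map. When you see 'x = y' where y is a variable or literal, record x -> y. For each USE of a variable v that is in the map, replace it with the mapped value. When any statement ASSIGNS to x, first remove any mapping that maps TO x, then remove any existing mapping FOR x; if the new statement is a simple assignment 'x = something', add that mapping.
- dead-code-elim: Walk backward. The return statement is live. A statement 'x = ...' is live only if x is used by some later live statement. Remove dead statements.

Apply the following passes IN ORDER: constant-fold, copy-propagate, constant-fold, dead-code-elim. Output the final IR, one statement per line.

Initial IR:
  z = 2
  t = 3
  v = z + 8
  d = 8
  a = v * 1
  b = t
  return z
After constant-fold (7 stmts):
  z = 2
  t = 3
  v = z + 8
  d = 8
  a = v
  b = t
  return z
After copy-propagate (7 stmts):
  z = 2
  t = 3
  v = 2 + 8
  d = 8
  a = v
  b = 3
  return 2
After constant-fold (7 stmts):
  z = 2
  t = 3
  v = 10
  d = 8
  a = v
  b = 3
  return 2
After dead-code-elim (1 stmts):
  return 2

Answer: return 2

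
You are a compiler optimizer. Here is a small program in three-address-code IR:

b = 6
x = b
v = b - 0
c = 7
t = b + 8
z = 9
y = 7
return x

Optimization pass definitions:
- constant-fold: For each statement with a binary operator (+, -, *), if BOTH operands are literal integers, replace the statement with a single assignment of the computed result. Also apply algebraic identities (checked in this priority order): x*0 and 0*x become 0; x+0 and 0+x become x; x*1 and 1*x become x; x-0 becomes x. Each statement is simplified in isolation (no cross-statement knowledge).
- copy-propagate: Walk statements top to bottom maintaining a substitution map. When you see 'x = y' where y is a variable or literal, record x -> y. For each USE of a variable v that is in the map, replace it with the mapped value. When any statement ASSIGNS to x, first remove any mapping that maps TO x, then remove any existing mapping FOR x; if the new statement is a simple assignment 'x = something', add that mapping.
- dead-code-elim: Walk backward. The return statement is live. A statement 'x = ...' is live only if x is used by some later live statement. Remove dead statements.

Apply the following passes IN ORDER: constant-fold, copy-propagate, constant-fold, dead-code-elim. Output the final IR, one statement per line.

Answer: return 6

Derivation:
Initial IR:
  b = 6
  x = b
  v = b - 0
  c = 7
  t = b + 8
  z = 9
  y = 7
  return x
After constant-fold (8 stmts):
  b = 6
  x = b
  v = b
  c = 7
  t = b + 8
  z = 9
  y = 7
  return x
After copy-propagate (8 stmts):
  b = 6
  x = 6
  v = 6
  c = 7
  t = 6 + 8
  z = 9
  y = 7
  return 6
After constant-fold (8 stmts):
  b = 6
  x = 6
  v = 6
  c = 7
  t = 14
  z = 9
  y = 7
  return 6
After dead-code-elim (1 stmts):
  return 6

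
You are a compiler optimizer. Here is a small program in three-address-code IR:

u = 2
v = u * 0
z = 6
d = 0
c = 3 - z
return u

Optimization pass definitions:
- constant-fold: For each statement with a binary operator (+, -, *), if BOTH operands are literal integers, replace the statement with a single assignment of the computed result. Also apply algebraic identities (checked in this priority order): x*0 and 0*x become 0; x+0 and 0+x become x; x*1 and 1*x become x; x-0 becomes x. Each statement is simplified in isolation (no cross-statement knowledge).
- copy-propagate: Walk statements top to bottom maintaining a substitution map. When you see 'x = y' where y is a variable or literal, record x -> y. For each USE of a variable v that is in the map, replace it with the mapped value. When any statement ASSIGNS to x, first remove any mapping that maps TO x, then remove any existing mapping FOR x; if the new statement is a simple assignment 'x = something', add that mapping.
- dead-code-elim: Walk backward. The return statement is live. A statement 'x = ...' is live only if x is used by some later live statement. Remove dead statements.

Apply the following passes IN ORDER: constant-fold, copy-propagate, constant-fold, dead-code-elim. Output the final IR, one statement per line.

Initial IR:
  u = 2
  v = u * 0
  z = 6
  d = 0
  c = 3 - z
  return u
After constant-fold (6 stmts):
  u = 2
  v = 0
  z = 6
  d = 0
  c = 3 - z
  return u
After copy-propagate (6 stmts):
  u = 2
  v = 0
  z = 6
  d = 0
  c = 3 - 6
  return 2
After constant-fold (6 stmts):
  u = 2
  v = 0
  z = 6
  d = 0
  c = -3
  return 2
After dead-code-elim (1 stmts):
  return 2

Answer: return 2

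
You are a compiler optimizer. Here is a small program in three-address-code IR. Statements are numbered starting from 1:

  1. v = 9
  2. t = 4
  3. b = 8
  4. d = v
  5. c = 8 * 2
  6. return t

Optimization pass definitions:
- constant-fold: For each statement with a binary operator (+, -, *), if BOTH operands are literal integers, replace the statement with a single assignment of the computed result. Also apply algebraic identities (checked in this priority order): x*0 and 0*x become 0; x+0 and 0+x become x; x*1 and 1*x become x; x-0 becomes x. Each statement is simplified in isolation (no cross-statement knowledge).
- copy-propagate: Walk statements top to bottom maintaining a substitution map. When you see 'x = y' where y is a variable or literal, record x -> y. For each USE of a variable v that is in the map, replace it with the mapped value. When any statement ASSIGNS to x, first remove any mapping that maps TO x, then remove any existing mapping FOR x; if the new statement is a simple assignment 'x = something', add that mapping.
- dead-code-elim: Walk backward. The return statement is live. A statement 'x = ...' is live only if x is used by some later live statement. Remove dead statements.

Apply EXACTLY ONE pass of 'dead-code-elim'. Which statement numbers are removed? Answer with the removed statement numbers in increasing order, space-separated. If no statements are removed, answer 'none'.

Backward liveness scan:
Stmt 1 'v = 9': DEAD (v not in live set [])
Stmt 2 't = 4': KEEP (t is live); live-in = []
Stmt 3 'b = 8': DEAD (b not in live set ['t'])
Stmt 4 'd = v': DEAD (d not in live set ['t'])
Stmt 5 'c = 8 * 2': DEAD (c not in live set ['t'])
Stmt 6 'return t': KEEP (return); live-in = ['t']
Removed statement numbers: [1, 3, 4, 5]
Surviving IR:
  t = 4
  return t

Answer: 1 3 4 5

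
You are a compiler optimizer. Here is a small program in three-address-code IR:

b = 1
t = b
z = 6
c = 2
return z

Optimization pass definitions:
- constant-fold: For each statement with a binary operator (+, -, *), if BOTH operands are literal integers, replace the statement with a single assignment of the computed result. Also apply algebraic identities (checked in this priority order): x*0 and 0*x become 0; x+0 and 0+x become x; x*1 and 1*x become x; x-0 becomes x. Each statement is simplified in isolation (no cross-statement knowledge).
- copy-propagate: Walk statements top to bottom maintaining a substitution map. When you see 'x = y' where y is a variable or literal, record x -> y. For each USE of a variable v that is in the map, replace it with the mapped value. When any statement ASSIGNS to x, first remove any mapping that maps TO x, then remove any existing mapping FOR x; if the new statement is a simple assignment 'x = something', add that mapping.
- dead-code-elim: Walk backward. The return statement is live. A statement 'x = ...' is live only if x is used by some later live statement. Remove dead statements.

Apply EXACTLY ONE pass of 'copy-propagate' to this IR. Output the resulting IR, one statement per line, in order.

Answer: b = 1
t = 1
z = 6
c = 2
return 6

Derivation:
Applying copy-propagate statement-by-statement:
  [1] b = 1  (unchanged)
  [2] t = b  -> t = 1
  [3] z = 6  (unchanged)
  [4] c = 2  (unchanged)
  [5] return z  -> return 6
Result (5 stmts):
  b = 1
  t = 1
  z = 6
  c = 2
  return 6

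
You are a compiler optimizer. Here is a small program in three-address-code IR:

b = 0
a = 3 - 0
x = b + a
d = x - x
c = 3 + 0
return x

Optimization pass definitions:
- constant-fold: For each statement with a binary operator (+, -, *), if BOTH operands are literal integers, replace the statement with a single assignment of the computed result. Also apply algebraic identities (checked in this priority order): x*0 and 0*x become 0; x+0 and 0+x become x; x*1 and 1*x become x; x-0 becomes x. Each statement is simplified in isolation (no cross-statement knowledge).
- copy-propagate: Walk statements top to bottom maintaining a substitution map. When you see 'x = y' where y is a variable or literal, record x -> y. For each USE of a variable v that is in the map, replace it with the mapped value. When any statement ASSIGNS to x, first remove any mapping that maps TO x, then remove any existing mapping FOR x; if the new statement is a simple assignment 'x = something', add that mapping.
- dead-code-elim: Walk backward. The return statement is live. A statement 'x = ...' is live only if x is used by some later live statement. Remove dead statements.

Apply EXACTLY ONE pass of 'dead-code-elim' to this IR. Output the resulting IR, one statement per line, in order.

Answer: b = 0
a = 3 - 0
x = b + a
return x

Derivation:
Applying dead-code-elim statement-by-statement:
  [6] return x  -> KEEP (return); live=['x']
  [5] c = 3 + 0  -> DEAD (c not live)
  [4] d = x - x  -> DEAD (d not live)
  [3] x = b + a  -> KEEP; live=['a', 'b']
  [2] a = 3 - 0  -> KEEP; live=['b']
  [1] b = 0  -> KEEP; live=[]
Result (4 stmts):
  b = 0
  a = 3 - 0
  x = b + a
  return x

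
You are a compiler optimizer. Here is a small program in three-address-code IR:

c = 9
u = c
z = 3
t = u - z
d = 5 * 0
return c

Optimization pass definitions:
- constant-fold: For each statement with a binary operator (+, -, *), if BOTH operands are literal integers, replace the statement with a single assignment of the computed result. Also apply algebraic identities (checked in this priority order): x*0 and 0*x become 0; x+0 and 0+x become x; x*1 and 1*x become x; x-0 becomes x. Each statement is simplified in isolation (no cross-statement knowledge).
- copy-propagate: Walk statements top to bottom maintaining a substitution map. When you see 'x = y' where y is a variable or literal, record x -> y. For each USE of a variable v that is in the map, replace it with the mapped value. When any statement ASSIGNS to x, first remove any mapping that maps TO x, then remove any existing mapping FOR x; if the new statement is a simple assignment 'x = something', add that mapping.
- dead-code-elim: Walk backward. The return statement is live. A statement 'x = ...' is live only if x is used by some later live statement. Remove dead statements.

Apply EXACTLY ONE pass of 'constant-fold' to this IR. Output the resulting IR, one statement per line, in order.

Applying constant-fold statement-by-statement:
  [1] c = 9  (unchanged)
  [2] u = c  (unchanged)
  [3] z = 3  (unchanged)
  [4] t = u - z  (unchanged)
  [5] d = 5 * 0  -> d = 0
  [6] return c  (unchanged)
Result (6 stmts):
  c = 9
  u = c
  z = 3
  t = u - z
  d = 0
  return c

Answer: c = 9
u = c
z = 3
t = u - z
d = 0
return c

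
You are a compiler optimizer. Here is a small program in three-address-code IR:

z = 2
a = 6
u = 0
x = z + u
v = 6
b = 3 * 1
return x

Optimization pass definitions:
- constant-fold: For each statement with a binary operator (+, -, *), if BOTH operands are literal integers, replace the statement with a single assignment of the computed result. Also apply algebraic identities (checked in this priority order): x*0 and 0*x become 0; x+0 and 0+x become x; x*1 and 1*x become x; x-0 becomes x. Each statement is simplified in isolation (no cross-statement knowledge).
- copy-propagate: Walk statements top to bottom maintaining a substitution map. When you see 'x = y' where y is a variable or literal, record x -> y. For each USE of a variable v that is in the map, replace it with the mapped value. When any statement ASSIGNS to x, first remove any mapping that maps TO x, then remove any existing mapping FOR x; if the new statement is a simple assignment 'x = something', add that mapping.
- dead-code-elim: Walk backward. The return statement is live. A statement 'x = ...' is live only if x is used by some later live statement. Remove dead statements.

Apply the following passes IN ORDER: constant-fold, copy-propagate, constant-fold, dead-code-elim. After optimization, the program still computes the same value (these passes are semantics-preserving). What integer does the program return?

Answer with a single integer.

Answer: 2

Derivation:
Initial IR:
  z = 2
  a = 6
  u = 0
  x = z + u
  v = 6
  b = 3 * 1
  return x
After constant-fold (7 stmts):
  z = 2
  a = 6
  u = 0
  x = z + u
  v = 6
  b = 3
  return x
After copy-propagate (7 stmts):
  z = 2
  a = 6
  u = 0
  x = 2 + 0
  v = 6
  b = 3
  return x
After constant-fold (7 stmts):
  z = 2
  a = 6
  u = 0
  x = 2
  v = 6
  b = 3
  return x
After dead-code-elim (2 stmts):
  x = 2
  return x
Evaluate:
  z = 2  =>  z = 2
  a = 6  =>  a = 6
  u = 0  =>  u = 0
  x = z + u  =>  x = 2
  v = 6  =>  v = 6
  b = 3 * 1  =>  b = 3
  return x = 2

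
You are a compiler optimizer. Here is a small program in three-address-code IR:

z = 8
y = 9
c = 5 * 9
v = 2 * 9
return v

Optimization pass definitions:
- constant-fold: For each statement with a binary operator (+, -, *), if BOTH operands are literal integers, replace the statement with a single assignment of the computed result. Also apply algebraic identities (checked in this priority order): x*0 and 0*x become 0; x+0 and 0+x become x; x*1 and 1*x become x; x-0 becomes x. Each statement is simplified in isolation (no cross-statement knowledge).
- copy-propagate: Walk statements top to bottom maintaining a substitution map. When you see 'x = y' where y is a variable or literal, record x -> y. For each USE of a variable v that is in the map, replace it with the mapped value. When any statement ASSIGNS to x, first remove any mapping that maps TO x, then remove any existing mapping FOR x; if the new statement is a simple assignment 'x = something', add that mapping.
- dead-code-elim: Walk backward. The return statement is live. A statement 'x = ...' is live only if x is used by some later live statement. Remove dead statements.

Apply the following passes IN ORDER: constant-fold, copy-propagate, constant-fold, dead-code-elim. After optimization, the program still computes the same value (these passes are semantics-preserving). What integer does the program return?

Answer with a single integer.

Initial IR:
  z = 8
  y = 9
  c = 5 * 9
  v = 2 * 9
  return v
After constant-fold (5 stmts):
  z = 8
  y = 9
  c = 45
  v = 18
  return v
After copy-propagate (5 stmts):
  z = 8
  y = 9
  c = 45
  v = 18
  return 18
After constant-fold (5 stmts):
  z = 8
  y = 9
  c = 45
  v = 18
  return 18
After dead-code-elim (1 stmts):
  return 18
Evaluate:
  z = 8  =>  z = 8
  y = 9  =>  y = 9
  c = 5 * 9  =>  c = 45
  v = 2 * 9  =>  v = 18
  return v = 18

Answer: 18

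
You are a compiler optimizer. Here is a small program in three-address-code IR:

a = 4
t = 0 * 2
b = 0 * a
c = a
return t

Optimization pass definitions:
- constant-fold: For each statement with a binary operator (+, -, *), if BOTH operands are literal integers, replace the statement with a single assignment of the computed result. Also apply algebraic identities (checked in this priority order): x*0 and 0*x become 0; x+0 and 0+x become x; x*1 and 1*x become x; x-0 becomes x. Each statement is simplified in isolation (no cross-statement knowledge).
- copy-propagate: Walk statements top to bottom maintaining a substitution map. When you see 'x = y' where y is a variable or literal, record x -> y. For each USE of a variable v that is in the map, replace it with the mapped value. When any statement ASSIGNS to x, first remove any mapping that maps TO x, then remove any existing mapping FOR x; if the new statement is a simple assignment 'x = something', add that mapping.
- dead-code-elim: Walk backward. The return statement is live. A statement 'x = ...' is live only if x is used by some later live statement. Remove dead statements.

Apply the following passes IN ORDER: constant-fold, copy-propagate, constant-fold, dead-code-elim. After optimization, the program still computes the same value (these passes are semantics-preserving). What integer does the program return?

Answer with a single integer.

Initial IR:
  a = 4
  t = 0 * 2
  b = 0 * a
  c = a
  return t
After constant-fold (5 stmts):
  a = 4
  t = 0
  b = 0
  c = a
  return t
After copy-propagate (5 stmts):
  a = 4
  t = 0
  b = 0
  c = 4
  return 0
After constant-fold (5 stmts):
  a = 4
  t = 0
  b = 0
  c = 4
  return 0
After dead-code-elim (1 stmts):
  return 0
Evaluate:
  a = 4  =>  a = 4
  t = 0 * 2  =>  t = 0
  b = 0 * a  =>  b = 0
  c = a  =>  c = 4
  return t = 0

Answer: 0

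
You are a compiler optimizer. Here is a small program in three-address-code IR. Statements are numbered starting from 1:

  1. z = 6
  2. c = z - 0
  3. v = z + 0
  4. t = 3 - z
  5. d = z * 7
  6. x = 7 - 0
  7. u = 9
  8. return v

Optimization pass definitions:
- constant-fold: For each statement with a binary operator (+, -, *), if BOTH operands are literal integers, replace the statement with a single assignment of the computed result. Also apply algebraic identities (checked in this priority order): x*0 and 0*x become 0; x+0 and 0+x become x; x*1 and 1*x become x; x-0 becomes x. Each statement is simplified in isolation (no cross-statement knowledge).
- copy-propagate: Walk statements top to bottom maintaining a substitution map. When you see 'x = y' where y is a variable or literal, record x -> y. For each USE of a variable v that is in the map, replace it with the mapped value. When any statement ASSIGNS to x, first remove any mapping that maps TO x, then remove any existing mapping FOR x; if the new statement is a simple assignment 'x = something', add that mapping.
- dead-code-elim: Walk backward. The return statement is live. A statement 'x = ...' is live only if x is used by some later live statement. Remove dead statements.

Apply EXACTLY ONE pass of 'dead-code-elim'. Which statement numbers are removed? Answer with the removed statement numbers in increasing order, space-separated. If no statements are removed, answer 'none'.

Answer: 2 4 5 6 7

Derivation:
Backward liveness scan:
Stmt 1 'z = 6': KEEP (z is live); live-in = []
Stmt 2 'c = z - 0': DEAD (c not in live set ['z'])
Stmt 3 'v = z + 0': KEEP (v is live); live-in = ['z']
Stmt 4 't = 3 - z': DEAD (t not in live set ['v'])
Stmt 5 'd = z * 7': DEAD (d not in live set ['v'])
Stmt 6 'x = 7 - 0': DEAD (x not in live set ['v'])
Stmt 7 'u = 9': DEAD (u not in live set ['v'])
Stmt 8 'return v': KEEP (return); live-in = ['v']
Removed statement numbers: [2, 4, 5, 6, 7]
Surviving IR:
  z = 6
  v = z + 0
  return v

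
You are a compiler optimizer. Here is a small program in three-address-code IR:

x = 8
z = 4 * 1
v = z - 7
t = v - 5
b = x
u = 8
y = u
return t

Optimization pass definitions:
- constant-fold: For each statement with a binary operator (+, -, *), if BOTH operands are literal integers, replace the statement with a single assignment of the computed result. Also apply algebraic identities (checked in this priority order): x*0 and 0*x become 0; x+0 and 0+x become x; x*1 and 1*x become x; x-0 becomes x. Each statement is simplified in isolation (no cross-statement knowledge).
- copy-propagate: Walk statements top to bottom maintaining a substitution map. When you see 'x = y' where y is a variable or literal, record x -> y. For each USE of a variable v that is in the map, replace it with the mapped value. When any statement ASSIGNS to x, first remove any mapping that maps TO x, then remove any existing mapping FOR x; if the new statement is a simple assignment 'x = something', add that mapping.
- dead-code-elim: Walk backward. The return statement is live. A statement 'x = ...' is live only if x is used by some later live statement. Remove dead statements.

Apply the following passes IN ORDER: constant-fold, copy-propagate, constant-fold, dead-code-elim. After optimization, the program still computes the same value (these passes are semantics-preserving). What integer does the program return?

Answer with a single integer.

Initial IR:
  x = 8
  z = 4 * 1
  v = z - 7
  t = v - 5
  b = x
  u = 8
  y = u
  return t
After constant-fold (8 stmts):
  x = 8
  z = 4
  v = z - 7
  t = v - 5
  b = x
  u = 8
  y = u
  return t
After copy-propagate (8 stmts):
  x = 8
  z = 4
  v = 4 - 7
  t = v - 5
  b = 8
  u = 8
  y = 8
  return t
After constant-fold (8 stmts):
  x = 8
  z = 4
  v = -3
  t = v - 5
  b = 8
  u = 8
  y = 8
  return t
After dead-code-elim (3 stmts):
  v = -3
  t = v - 5
  return t
Evaluate:
  x = 8  =>  x = 8
  z = 4 * 1  =>  z = 4
  v = z - 7  =>  v = -3
  t = v - 5  =>  t = -8
  b = x  =>  b = 8
  u = 8  =>  u = 8
  y = u  =>  y = 8
  return t = -8

Answer: -8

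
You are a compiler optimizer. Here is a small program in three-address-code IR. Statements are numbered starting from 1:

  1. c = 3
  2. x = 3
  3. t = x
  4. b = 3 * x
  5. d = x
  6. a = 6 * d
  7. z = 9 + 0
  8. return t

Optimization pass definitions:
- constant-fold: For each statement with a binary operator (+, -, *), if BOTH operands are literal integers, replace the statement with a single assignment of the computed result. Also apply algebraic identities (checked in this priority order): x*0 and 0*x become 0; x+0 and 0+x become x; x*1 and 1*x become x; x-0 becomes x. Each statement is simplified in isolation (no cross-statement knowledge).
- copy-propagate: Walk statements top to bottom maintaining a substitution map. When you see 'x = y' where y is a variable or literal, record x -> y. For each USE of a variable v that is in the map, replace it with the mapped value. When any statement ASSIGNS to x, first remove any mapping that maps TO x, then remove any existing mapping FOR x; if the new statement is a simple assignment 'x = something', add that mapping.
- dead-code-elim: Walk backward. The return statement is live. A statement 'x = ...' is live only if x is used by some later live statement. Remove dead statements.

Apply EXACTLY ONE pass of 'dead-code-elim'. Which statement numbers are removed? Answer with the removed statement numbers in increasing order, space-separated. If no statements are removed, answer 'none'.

Backward liveness scan:
Stmt 1 'c = 3': DEAD (c not in live set [])
Stmt 2 'x = 3': KEEP (x is live); live-in = []
Stmt 3 't = x': KEEP (t is live); live-in = ['x']
Stmt 4 'b = 3 * x': DEAD (b not in live set ['t'])
Stmt 5 'd = x': DEAD (d not in live set ['t'])
Stmt 6 'a = 6 * d': DEAD (a not in live set ['t'])
Stmt 7 'z = 9 + 0': DEAD (z not in live set ['t'])
Stmt 8 'return t': KEEP (return); live-in = ['t']
Removed statement numbers: [1, 4, 5, 6, 7]
Surviving IR:
  x = 3
  t = x
  return t

Answer: 1 4 5 6 7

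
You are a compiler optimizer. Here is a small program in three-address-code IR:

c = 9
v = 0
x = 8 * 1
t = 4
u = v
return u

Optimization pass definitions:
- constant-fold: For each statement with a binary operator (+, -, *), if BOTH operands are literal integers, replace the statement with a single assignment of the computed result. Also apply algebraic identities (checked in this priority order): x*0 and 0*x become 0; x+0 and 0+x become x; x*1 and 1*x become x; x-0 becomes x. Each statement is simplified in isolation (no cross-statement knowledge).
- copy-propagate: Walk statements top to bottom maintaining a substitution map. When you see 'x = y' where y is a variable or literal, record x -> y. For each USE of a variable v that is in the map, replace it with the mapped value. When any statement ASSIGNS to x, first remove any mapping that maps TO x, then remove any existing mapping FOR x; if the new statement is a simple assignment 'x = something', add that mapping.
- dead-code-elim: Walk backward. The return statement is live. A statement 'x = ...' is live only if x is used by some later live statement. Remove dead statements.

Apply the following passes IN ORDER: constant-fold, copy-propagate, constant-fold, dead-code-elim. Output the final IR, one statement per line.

Initial IR:
  c = 9
  v = 0
  x = 8 * 1
  t = 4
  u = v
  return u
After constant-fold (6 stmts):
  c = 9
  v = 0
  x = 8
  t = 4
  u = v
  return u
After copy-propagate (6 stmts):
  c = 9
  v = 0
  x = 8
  t = 4
  u = 0
  return 0
After constant-fold (6 stmts):
  c = 9
  v = 0
  x = 8
  t = 4
  u = 0
  return 0
After dead-code-elim (1 stmts):
  return 0

Answer: return 0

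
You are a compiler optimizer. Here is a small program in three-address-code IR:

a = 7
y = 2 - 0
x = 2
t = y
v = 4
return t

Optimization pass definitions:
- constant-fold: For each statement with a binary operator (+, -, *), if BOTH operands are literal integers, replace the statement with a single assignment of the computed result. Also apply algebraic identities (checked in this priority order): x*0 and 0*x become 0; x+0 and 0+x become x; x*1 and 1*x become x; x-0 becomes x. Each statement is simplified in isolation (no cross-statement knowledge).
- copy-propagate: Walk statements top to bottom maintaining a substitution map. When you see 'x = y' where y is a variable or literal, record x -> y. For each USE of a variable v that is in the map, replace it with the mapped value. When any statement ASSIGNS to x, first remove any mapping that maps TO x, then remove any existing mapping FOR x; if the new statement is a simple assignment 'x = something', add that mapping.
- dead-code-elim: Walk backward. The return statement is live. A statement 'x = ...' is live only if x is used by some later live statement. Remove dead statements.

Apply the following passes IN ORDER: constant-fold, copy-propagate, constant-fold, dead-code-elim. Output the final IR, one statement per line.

Initial IR:
  a = 7
  y = 2 - 0
  x = 2
  t = y
  v = 4
  return t
After constant-fold (6 stmts):
  a = 7
  y = 2
  x = 2
  t = y
  v = 4
  return t
After copy-propagate (6 stmts):
  a = 7
  y = 2
  x = 2
  t = 2
  v = 4
  return 2
After constant-fold (6 stmts):
  a = 7
  y = 2
  x = 2
  t = 2
  v = 4
  return 2
After dead-code-elim (1 stmts):
  return 2

Answer: return 2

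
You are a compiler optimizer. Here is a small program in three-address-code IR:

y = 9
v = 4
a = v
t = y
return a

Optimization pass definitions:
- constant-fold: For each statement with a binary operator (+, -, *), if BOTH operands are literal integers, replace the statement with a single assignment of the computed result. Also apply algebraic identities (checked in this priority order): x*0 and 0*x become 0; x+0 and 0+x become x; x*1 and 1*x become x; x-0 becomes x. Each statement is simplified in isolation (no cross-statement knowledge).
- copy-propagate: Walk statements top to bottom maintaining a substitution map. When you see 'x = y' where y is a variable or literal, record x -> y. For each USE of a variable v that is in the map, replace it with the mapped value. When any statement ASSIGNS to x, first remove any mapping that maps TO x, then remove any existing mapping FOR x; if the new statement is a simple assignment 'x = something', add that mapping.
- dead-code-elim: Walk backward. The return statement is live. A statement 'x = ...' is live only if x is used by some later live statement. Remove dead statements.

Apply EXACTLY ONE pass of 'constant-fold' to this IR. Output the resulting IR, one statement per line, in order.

Answer: y = 9
v = 4
a = v
t = y
return a

Derivation:
Applying constant-fold statement-by-statement:
  [1] y = 9  (unchanged)
  [2] v = 4  (unchanged)
  [3] a = v  (unchanged)
  [4] t = y  (unchanged)
  [5] return a  (unchanged)
Result (5 stmts):
  y = 9
  v = 4
  a = v
  t = y
  return a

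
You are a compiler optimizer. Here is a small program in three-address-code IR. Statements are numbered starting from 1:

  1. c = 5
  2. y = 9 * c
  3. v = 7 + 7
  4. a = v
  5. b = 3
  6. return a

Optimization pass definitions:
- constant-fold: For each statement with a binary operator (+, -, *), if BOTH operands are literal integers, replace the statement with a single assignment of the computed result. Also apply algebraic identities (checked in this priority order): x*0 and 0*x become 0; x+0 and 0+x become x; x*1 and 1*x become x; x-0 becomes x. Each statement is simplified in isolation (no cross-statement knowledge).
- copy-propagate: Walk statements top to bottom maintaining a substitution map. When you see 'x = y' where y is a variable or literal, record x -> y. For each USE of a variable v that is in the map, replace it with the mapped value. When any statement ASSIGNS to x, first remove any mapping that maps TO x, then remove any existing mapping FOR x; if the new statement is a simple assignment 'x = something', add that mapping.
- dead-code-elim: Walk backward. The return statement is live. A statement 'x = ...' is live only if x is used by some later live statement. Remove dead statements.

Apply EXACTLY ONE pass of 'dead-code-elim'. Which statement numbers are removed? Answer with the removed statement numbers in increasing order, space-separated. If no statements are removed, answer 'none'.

Answer: 1 2 5

Derivation:
Backward liveness scan:
Stmt 1 'c = 5': DEAD (c not in live set [])
Stmt 2 'y = 9 * c': DEAD (y not in live set [])
Stmt 3 'v = 7 + 7': KEEP (v is live); live-in = []
Stmt 4 'a = v': KEEP (a is live); live-in = ['v']
Stmt 5 'b = 3': DEAD (b not in live set ['a'])
Stmt 6 'return a': KEEP (return); live-in = ['a']
Removed statement numbers: [1, 2, 5]
Surviving IR:
  v = 7 + 7
  a = v
  return a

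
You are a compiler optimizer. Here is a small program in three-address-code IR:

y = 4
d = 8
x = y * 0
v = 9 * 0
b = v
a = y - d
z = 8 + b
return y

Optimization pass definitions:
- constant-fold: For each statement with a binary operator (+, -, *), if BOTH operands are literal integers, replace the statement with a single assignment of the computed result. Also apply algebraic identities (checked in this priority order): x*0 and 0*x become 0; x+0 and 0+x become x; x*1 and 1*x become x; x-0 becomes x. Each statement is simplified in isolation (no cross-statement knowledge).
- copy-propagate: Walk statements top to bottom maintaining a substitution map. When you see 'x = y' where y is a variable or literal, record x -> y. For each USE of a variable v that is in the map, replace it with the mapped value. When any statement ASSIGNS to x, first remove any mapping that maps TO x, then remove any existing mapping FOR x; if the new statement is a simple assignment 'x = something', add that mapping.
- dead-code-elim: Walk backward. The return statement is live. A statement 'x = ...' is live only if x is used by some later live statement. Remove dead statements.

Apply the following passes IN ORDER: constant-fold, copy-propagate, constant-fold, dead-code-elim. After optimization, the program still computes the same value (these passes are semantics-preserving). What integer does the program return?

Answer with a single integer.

Initial IR:
  y = 4
  d = 8
  x = y * 0
  v = 9 * 0
  b = v
  a = y - d
  z = 8 + b
  return y
After constant-fold (8 stmts):
  y = 4
  d = 8
  x = 0
  v = 0
  b = v
  a = y - d
  z = 8 + b
  return y
After copy-propagate (8 stmts):
  y = 4
  d = 8
  x = 0
  v = 0
  b = 0
  a = 4 - 8
  z = 8 + 0
  return 4
After constant-fold (8 stmts):
  y = 4
  d = 8
  x = 0
  v = 0
  b = 0
  a = -4
  z = 8
  return 4
After dead-code-elim (1 stmts):
  return 4
Evaluate:
  y = 4  =>  y = 4
  d = 8  =>  d = 8
  x = y * 0  =>  x = 0
  v = 9 * 0  =>  v = 0
  b = v  =>  b = 0
  a = y - d  =>  a = -4
  z = 8 + b  =>  z = 8
  return y = 4

Answer: 4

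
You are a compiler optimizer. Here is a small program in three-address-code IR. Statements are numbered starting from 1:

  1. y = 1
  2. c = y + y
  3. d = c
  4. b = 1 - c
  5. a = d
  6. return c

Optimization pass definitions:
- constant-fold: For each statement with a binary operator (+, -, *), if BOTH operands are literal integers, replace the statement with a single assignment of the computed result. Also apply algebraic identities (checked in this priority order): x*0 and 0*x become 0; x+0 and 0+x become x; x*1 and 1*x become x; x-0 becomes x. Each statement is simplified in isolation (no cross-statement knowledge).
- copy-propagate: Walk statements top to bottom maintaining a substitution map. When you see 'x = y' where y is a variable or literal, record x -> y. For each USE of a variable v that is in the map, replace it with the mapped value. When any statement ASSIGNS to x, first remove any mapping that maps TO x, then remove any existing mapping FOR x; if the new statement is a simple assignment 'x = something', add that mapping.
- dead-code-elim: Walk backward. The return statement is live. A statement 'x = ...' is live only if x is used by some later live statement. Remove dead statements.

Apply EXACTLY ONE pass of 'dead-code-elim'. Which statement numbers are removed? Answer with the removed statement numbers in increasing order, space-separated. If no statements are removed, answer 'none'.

Backward liveness scan:
Stmt 1 'y = 1': KEEP (y is live); live-in = []
Stmt 2 'c = y + y': KEEP (c is live); live-in = ['y']
Stmt 3 'd = c': DEAD (d not in live set ['c'])
Stmt 4 'b = 1 - c': DEAD (b not in live set ['c'])
Stmt 5 'a = d': DEAD (a not in live set ['c'])
Stmt 6 'return c': KEEP (return); live-in = ['c']
Removed statement numbers: [3, 4, 5]
Surviving IR:
  y = 1
  c = y + y
  return c

Answer: 3 4 5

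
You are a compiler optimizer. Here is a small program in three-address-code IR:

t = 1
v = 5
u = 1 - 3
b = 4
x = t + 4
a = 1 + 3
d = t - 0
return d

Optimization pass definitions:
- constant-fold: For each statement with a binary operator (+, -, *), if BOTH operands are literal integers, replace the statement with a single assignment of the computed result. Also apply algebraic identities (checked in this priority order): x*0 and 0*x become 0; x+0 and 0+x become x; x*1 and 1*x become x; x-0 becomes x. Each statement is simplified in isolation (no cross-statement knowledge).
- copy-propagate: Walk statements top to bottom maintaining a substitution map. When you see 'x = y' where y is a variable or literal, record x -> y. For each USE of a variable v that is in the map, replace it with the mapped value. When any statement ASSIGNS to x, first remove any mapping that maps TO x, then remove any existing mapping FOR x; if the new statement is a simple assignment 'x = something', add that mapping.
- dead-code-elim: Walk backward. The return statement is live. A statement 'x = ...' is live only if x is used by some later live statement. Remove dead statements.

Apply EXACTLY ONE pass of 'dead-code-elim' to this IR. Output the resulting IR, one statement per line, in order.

Answer: t = 1
d = t - 0
return d

Derivation:
Applying dead-code-elim statement-by-statement:
  [8] return d  -> KEEP (return); live=['d']
  [7] d = t - 0  -> KEEP; live=['t']
  [6] a = 1 + 3  -> DEAD (a not live)
  [5] x = t + 4  -> DEAD (x not live)
  [4] b = 4  -> DEAD (b not live)
  [3] u = 1 - 3  -> DEAD (u not live)
  [2] v = 5  -> DEAD (v not live)
  [1] t = 1  -> KEEP; live=[]
Result (3 stmts):
  t = 1
  d = t - 0
  return d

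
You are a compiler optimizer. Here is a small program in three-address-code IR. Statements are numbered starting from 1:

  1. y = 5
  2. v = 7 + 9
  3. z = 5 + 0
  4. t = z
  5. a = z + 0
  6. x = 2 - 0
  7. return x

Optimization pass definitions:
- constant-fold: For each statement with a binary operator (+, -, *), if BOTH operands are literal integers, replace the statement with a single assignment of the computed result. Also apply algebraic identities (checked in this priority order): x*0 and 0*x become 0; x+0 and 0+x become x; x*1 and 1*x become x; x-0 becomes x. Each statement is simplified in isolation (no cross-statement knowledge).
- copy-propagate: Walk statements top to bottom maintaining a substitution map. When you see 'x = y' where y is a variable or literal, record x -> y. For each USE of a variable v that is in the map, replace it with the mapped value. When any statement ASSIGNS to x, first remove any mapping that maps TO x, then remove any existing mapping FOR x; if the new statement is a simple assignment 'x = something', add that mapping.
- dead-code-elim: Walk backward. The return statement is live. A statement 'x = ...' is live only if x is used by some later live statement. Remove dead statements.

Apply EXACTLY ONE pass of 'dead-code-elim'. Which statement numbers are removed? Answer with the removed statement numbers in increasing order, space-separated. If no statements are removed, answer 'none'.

Answer: 1 2 3 4 5

Derivation:
Backward liveness scan:
Stmt 1 'y = 5': DEAD (y not in live set [])
Stmt 2 'v = 7 + 9': DEAD (v not in live set [])
Stmt 3 'z = 5 + 0': DEAD (z not in live set [])
Stmt 4 't = z': DEAD (t not in live set [])
Stmt 5 'a = z + 0': DEAD (a not in live set [])
Stmt 6 'x = 2 - 0': KEEP (x is live); live-in = []
Stmt 7 'return x': KEEP (return); live-in = ['x']
Removed statement numbers: [1, 2, 3, 4, 5]
Surviving IR:
  x = 2 - 0
  return x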